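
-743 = -743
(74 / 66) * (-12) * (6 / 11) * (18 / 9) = -1776 / 121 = -14.68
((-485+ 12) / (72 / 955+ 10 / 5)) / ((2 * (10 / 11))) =-993773 / 7928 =-125.35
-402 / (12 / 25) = -1675 / 2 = -837.50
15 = 15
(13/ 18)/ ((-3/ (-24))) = 52/ 9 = 5.78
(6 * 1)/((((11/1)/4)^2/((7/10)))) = 336/605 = 0.56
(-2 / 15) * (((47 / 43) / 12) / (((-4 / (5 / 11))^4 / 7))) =-41125 / 2901026304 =-0.00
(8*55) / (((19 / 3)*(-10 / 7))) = -924 / 19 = -48.63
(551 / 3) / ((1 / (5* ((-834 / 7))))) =-765890 / 7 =-109412.86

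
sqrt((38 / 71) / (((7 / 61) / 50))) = 15.27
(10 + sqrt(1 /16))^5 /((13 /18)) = 1042705809 /6656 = 156656.52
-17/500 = -0.03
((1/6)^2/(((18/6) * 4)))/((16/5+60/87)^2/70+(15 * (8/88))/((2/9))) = 8094625/22213911096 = 0.00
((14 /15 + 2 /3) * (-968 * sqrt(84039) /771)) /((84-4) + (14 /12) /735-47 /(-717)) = -77734272 * sqrt(84039) /3098317213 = -7.27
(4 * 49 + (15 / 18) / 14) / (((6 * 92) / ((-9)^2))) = 148221 / 5152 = 28.77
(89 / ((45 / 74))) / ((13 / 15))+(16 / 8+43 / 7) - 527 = -95546 / 273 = -349.99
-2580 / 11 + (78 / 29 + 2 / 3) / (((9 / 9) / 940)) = 2794820 / 957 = 2920.40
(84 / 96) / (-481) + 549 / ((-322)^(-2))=219037841561 / 3848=56922516.00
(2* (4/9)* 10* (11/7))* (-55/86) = -24200/2709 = -8.93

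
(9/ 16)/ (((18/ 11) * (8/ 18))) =99/ 128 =0.77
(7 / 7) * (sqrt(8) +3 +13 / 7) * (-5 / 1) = -170 / 7 - 10 * sqrt(2) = -38.43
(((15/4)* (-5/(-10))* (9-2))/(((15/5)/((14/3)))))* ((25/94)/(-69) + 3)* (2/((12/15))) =23805425/155664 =152.93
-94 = -94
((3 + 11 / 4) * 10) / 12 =115 / 24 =4.79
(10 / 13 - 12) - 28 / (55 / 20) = -21.41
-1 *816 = -816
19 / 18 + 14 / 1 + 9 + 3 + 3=541 / 18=30.06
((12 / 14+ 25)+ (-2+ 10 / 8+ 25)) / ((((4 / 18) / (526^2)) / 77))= 4803683296.50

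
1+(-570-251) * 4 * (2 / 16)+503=187 / 2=93.50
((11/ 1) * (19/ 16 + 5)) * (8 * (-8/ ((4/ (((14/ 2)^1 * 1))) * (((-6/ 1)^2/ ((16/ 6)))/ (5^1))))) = -8470/ 3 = -2823.33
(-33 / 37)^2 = 1089 / 1369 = 0.80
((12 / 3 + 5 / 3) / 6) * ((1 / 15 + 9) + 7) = 4097 / 270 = 15.17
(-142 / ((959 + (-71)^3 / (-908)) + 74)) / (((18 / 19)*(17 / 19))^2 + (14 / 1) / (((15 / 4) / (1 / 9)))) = -113420712078 / 1291911955075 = -0.09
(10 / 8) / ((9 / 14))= 35 / 18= 1.94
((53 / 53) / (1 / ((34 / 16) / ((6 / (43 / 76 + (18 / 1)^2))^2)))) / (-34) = -608460889 / 3326976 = -182.89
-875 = -875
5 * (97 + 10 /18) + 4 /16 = 17569 /36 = 488.03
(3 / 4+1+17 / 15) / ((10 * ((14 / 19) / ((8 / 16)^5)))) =3287 / 268800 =0.01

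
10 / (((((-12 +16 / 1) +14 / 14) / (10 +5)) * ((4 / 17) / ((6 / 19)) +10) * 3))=255 / 274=0.93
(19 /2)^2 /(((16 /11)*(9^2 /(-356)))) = -353419 /1296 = -272.70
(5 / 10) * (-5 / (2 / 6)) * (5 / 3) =-25 / 2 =-12.50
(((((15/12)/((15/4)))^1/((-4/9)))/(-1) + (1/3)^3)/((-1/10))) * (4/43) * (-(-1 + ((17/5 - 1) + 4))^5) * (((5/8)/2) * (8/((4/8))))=18068994/1075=16808.37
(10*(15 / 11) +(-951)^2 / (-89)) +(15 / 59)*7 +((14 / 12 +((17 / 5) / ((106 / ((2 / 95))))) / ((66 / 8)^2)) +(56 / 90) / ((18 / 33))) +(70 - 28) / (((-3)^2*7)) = -8761429849489213 / 863755105950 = -10143.42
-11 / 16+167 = 166.31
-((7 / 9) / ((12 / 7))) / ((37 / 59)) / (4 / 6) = -2891 / 2664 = -1.09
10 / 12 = 5 / 6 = 0.83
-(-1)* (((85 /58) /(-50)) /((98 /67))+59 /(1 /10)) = 33534461 /56840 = 589.98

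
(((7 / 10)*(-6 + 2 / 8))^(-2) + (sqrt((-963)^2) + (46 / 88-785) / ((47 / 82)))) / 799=-10871038655 / 21415048886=-0.51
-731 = -731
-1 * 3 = -3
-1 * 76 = -76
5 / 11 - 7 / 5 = -52 / 55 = -0.95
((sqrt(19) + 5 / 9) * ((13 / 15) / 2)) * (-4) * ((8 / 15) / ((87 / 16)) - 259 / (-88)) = -4540367 * sqrt(19) / 861300 - 4540367 / 1550340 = -25.91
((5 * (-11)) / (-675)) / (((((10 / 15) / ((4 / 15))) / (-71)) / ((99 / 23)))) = -17182 / 1725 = -9.96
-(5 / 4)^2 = -25 / 16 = -1.56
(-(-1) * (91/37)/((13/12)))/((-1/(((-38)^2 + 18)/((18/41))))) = -839188/111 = -7560.25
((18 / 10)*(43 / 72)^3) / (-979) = -79507 / 203005440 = -0.00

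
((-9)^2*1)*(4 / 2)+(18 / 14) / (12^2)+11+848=114353 / 112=1021.01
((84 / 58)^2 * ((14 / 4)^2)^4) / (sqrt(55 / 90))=60420.85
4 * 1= 4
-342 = -342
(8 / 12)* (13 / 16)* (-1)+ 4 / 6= 1 / 8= 0.12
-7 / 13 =-0.54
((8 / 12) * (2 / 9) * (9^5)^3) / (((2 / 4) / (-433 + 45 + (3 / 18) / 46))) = -544401571916535246 / 23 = -23669633561588488.96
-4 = -4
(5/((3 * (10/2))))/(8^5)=1/98304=0.00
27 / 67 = 0.40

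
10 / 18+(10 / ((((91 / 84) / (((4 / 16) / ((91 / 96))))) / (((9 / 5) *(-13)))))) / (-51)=23287 / 13923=1.67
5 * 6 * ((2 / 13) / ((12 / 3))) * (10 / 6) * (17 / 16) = 425 / 208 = 2.04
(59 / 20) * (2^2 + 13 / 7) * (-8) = -4838 / 35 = -138.23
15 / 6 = 5 / 2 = 2.50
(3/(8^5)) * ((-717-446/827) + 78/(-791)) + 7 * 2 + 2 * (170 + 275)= 19376208241121/21435416576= 903.93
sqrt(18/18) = 1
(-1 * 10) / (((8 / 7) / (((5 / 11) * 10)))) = -875 / 22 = -39.77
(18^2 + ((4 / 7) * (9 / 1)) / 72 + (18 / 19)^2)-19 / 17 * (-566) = 82271397 / 85918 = 957.56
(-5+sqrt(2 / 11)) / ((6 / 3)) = -5 / 2+sqrt(22) / 22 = -2.29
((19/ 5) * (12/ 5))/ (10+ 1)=228/ 275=0.83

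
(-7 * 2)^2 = 196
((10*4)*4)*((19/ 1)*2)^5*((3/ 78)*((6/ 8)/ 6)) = 792351680/ 13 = 60950129.23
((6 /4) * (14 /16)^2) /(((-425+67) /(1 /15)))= -49 /229120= -0.00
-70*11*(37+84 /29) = -890890 /29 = -30720.34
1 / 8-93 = -92.88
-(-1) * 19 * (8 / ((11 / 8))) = 1216 / 11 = 110.55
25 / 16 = 1.56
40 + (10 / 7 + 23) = 451 / 7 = 64.43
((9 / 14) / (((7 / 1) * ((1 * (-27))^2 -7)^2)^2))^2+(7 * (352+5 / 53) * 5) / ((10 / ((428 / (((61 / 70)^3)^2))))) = 1204425.90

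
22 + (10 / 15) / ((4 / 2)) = 67 / 3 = 22.33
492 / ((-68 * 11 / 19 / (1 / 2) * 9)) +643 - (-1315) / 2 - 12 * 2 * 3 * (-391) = 16522463 / 561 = 29451.81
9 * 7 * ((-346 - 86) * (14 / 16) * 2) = -47628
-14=-14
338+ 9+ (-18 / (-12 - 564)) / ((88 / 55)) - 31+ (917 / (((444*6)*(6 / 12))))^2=8984485213 / 28387584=316.49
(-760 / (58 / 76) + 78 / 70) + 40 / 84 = -3027557 / 3045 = -994.27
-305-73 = -378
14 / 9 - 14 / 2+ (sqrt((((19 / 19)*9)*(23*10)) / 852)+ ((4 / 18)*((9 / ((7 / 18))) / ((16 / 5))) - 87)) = -22891 / 252+ sqrt(48990) / 142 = -89.28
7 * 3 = 21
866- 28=838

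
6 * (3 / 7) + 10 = 88 / 7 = 12.57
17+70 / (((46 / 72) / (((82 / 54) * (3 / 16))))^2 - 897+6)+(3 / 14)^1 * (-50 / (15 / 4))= 146617703 / 10425149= 14.06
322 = 322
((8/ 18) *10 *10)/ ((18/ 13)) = 2600/ 81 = 32.10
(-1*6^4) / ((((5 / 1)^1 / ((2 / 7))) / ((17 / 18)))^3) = -78608 / 385875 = -0.20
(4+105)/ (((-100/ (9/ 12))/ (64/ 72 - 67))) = 12971/ 240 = 54.05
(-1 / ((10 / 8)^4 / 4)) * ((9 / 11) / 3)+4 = 24428 / 6875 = 3.55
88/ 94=44/ 47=0.94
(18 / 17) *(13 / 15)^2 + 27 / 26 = 20263 / 11050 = 1.83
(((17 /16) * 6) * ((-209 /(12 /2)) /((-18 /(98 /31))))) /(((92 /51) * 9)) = 2959649 /1232064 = 2.40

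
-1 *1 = -1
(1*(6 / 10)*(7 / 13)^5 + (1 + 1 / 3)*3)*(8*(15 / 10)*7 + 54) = 1031726778 / 1856465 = 555.75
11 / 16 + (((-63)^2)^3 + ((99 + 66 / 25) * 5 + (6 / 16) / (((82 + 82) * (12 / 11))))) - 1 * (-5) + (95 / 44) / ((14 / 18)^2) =884292407521286997 / 14143360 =62523502726.46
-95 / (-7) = 95 / 7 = 13.57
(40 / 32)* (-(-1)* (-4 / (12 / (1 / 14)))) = -5 / 168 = -0.03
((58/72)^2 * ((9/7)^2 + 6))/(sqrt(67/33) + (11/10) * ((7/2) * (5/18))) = -12720125/2123394 + 420500 * sqrt(2211)/2477293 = 1.99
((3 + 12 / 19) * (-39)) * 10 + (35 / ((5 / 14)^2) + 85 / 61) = -6609327 / 5795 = -1140.52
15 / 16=0.94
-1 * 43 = -43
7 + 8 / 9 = 71 / 9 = 7.89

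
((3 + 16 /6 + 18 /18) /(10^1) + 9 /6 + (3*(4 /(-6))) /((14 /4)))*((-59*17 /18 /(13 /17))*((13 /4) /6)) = -1142417 /18144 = -62.96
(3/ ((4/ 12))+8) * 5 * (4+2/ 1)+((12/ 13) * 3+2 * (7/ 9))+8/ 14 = 421700/ 819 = 514.90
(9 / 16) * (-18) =-81 / 8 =-10.12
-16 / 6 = -8 / 3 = -2.67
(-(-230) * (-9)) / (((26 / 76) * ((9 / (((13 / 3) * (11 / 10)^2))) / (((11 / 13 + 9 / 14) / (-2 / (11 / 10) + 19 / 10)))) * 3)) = -157626337 / 7371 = -21384.66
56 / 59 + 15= 941 / 59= 15.95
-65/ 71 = -0.92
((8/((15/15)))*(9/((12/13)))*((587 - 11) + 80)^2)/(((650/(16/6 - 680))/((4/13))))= -3497771008/325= -10762372.33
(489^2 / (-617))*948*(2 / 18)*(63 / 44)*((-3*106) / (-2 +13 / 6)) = 756906918012 / 6787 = 111523046.71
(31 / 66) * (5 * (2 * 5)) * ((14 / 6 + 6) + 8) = 37975 / 99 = 383.59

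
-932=-932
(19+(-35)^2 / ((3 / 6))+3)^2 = 6110784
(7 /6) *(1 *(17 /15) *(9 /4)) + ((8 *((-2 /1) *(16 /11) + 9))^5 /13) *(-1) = -1769635731101143 /83746520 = -21130856.91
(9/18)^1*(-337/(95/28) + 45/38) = -49.07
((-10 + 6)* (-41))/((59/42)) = 6888/59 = 116.75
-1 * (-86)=86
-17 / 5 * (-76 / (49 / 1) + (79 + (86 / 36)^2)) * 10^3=-1122153850 / 3969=-282729.62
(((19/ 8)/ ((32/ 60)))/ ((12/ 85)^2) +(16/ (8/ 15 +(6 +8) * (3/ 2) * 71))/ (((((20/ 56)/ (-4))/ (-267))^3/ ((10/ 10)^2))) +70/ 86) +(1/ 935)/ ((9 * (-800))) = 59451384721251513892397/ 207246289536000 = 286863445.68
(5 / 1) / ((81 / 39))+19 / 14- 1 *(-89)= 35065 / 378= 92.76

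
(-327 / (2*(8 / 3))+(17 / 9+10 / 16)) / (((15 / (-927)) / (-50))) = -4360505 / 24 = -181687.71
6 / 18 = 1 / 3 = 0.33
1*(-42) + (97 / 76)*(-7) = -3871 / 76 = -50.93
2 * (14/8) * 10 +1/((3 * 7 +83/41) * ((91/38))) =1504099/42952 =35.02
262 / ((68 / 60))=3930 / 17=231.18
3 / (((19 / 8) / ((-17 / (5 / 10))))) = -816 / 19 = -42.95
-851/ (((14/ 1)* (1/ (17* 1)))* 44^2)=-14467/ 27104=-0.53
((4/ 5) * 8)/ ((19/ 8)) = 256/ 95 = 2.69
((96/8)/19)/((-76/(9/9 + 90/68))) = -237/12274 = -0.02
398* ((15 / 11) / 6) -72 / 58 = 28459 / 319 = 89.21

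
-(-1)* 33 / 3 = 11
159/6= 53/2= 26.50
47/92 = 0.51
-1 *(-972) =972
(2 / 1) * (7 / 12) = 1.17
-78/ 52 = -3/ 2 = -1.50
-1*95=-95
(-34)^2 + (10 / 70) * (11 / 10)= 80931 / 70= 1156.16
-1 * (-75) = 75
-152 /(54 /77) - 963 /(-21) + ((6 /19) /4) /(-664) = -814918471 /4768848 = -170.88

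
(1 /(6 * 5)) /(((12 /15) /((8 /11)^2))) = 8 /363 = 0.02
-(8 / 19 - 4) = 68 / 19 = 3.58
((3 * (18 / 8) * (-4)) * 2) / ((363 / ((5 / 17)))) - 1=-2147 / 2057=-1.04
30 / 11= 2.73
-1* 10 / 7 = -10 / 7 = -1.43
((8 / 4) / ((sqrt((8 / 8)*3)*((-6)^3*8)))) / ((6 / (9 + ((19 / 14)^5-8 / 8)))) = -6778691*sqrt(3) / 8364238848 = -0.00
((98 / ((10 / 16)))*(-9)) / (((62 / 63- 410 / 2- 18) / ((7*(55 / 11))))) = 3111696 / 13987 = 222.47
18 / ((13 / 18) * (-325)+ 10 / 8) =-648 / 8405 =-0.08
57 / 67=0.85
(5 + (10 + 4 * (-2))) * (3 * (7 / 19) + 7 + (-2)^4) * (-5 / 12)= -8015 / 114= -70.31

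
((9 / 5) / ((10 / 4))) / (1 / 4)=72 / 25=2.88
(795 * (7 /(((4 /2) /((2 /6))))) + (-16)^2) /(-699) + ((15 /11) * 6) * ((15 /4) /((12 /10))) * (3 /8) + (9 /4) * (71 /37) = 37059963 /3034592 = 12.21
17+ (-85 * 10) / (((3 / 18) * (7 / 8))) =-40681 / 7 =-5811.57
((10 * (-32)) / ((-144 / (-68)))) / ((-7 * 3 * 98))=680 / 9261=0.07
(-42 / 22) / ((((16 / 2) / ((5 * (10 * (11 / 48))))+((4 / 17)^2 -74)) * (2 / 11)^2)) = 18358725 / 23285048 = 0.79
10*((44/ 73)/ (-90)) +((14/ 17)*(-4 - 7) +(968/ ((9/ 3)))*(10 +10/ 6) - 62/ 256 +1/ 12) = 5368496609/ 1429632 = 3755.16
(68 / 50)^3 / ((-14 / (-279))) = 5482908 / 109375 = 50.13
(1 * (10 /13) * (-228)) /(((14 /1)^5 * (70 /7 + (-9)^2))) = -285 /79530724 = -0.00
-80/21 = -3.81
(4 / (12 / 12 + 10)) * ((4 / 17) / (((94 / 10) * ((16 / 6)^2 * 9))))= 5 / 35156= 0.00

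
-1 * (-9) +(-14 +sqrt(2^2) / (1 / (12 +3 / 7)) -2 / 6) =410 / 21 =19.52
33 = 33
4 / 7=0.57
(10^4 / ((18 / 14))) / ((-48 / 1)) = -162.04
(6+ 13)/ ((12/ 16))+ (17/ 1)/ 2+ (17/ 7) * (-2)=28.98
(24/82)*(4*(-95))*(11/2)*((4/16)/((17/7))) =-43890/697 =-62.97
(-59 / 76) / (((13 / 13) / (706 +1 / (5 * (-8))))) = -1666101 / 3040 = -548.06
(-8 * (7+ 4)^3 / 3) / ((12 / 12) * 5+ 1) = -5324 / 9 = -591.56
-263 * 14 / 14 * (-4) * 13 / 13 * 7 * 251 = 1848364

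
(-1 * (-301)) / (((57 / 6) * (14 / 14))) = 602 / 19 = 31.68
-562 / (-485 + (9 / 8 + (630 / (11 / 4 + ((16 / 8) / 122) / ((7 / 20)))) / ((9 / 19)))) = 67.40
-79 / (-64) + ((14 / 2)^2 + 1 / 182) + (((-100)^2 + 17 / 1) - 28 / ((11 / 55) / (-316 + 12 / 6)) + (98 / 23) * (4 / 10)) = 36186425679 / 669760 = 54028.94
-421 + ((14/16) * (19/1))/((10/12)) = -8021/20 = -401.05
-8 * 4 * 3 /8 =-12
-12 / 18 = -0.67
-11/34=-0.32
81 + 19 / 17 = 1396 / 17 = 82.12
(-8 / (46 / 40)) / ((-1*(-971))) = -0.01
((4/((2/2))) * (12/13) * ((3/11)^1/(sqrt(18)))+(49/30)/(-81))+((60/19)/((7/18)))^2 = 24 * sqrt(2)/143+2833485239/42984270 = 66.16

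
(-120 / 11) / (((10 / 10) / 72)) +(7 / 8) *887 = -821 / 88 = -9.33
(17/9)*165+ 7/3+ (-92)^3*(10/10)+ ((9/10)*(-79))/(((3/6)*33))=-42810807/55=-778378.31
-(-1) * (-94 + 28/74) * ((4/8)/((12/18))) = -2598/37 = -70.22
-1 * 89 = -89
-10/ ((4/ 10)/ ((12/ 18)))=-50/ 3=-16.67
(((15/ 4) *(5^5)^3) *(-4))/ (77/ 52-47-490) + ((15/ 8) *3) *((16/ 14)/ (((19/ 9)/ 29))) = 3165893881750515/ 3703651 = 854803511.93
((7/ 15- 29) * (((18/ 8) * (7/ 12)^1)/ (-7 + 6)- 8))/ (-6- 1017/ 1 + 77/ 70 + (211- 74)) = -15943/ 53094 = -0.30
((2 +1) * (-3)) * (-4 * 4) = 144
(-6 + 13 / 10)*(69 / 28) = -3243 / 280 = -11.58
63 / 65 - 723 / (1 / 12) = -563877 / 65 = -8675.03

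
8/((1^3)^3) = 8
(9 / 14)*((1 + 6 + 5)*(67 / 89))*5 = 18090 / 623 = 29.04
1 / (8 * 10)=1 / 80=0.01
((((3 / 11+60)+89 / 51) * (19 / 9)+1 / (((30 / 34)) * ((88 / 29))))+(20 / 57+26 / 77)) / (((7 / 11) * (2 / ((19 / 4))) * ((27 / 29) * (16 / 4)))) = 132.27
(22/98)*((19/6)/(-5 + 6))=209/294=0.71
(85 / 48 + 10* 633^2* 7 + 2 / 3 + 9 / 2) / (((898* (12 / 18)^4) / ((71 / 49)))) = 229116.59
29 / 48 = 0.60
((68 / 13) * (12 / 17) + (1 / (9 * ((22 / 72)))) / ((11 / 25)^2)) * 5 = 481940 / 17303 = 27.85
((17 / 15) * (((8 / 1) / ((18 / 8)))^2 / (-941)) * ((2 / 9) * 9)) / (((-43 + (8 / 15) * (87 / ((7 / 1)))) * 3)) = 243712 / 873263997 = 0.00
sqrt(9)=3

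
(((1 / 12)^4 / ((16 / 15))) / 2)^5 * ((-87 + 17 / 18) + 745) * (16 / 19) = 37065625 / 11315523798366143674148978688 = 0.00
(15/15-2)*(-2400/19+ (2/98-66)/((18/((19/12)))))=26568713/201096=132.12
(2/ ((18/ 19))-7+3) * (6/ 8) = -17/ 12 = -1.42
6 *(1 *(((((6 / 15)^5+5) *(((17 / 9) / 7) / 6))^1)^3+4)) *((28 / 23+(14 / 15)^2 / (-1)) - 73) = -1748.68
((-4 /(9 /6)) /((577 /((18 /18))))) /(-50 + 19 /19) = 8 /84819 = 0.00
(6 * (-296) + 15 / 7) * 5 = -62085 / 7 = -8869.29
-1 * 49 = -49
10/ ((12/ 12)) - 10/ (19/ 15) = 40/ 19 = 2.11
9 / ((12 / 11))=33 / 4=8.25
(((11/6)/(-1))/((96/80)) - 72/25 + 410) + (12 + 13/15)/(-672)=20440883/50400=405.57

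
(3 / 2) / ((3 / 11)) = 11 / 2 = 5.50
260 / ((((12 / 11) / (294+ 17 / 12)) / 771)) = 651411475 / 12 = 54284289.58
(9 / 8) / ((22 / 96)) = 54 / 11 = 4.91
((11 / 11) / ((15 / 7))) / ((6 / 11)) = 77 / 90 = 0.86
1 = 1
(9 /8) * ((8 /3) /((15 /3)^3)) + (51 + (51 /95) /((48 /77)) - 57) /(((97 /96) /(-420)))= 492098529 /230375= 2136.08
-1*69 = -69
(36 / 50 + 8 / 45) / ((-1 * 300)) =-101 / 33750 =-0.00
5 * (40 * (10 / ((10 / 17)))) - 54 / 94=3399.43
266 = 266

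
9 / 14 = 0.64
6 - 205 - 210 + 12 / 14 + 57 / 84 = -11409 / 28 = -407.46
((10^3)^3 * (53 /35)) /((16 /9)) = 5962500000 /7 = 851785714.29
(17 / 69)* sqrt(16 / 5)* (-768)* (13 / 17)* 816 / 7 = -10862592* sqrt(5) / 805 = -30173.28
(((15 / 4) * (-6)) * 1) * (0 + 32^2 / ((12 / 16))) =-30720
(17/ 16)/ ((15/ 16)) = 17/ 15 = 1.13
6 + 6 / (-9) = 16 / 3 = 5.33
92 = 92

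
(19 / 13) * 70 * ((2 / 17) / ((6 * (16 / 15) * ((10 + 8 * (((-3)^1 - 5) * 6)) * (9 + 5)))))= -475 / 1322464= -0.00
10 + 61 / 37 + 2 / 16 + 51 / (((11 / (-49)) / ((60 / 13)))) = -43883885 / 42328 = -1036.76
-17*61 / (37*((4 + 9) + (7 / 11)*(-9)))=-11407 / 2960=-3.85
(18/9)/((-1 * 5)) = -2/5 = -0.40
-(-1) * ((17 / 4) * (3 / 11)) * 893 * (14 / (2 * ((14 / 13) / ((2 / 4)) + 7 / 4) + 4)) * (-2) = -8288826 / 3377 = -2454.49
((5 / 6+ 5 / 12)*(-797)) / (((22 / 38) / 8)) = -151430 / 11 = -13766.36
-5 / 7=-0.71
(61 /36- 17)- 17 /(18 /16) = -365 /12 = -30.42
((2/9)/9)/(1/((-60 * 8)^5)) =-629145600000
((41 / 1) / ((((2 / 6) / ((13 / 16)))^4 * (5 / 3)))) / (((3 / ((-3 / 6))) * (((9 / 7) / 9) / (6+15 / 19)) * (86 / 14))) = -13943108907 / 12451840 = -1119.76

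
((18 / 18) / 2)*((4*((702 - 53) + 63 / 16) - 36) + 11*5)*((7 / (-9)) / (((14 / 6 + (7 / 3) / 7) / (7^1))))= -515627 / 192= -2685.56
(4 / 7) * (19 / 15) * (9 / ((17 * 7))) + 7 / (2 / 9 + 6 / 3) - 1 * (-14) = 286631 / 16660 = 17.20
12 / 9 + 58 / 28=143 / 42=3.40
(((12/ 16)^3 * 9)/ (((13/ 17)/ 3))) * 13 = 12393/ 64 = 193.64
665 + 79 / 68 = 45299 / 68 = 666.16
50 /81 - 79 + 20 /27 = -6289 /81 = -77.64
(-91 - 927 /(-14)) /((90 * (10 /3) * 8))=-347 /33600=-0.01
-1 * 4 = -4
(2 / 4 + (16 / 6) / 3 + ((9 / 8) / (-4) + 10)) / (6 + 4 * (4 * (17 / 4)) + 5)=3199 / 22752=0.14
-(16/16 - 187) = 186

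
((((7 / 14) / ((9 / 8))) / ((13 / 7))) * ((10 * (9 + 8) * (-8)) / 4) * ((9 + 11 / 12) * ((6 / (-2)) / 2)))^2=20053392100 / 13689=1464927.47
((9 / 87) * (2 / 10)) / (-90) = -1 / 4350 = -0.00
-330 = -330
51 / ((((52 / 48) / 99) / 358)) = 21690504 / 13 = 1668500.31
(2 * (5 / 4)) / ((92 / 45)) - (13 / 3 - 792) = 435467 / 552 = 788.89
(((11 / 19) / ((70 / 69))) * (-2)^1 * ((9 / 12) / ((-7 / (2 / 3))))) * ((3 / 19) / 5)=2277 / 884450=0.00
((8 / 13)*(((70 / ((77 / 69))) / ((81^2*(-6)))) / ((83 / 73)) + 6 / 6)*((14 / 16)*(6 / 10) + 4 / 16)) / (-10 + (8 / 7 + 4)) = -0.10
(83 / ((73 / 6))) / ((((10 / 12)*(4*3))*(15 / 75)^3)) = 6225 / 73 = 85.27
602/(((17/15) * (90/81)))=8127/17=478.06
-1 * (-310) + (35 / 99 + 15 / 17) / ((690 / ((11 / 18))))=29454134 / 95013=310.00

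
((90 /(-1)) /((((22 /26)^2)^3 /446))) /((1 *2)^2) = -48437028315 /1771561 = -27341.44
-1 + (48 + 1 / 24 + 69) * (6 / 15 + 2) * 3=8417 / 10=841.70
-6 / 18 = -1 / 3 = -0.33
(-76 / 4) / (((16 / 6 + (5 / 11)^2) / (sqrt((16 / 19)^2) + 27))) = -192027 / 1043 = -184.11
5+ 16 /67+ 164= 11339 /67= 169.24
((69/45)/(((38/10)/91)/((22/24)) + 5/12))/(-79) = -4004/95353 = -0.04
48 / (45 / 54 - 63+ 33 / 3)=-288 / 307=-0.94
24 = 24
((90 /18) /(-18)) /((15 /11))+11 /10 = 121 /135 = 0.90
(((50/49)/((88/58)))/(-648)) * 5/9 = -3625/6286896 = -0.00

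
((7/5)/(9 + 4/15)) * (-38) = -798/139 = -5.74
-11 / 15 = -0.73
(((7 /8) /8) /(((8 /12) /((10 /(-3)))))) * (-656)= 1435 /4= 358.75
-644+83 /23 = -14729 /23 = -640.39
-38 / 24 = -19 / 12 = -1.58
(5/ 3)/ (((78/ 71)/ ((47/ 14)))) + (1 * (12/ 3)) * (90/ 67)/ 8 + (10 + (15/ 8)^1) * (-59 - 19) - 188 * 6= -224813063/ 109746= -2048.49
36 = 36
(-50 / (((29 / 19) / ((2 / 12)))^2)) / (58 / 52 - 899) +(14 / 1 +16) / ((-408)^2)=275903755 / 326821184928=0.00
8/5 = 1.60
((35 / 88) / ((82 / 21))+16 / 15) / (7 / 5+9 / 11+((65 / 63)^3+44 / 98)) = 10542064869 / 33970788784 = 0.31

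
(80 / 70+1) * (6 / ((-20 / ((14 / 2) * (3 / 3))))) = -9 / 2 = -4.50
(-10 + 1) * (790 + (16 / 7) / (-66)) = -547446 / 77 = -7109.69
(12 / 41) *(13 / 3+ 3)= 88 / 41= 2.15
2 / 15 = 0.13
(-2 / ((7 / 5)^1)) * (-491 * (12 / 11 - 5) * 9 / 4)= -950085 / 154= -6169.38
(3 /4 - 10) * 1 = -37 /4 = -9.25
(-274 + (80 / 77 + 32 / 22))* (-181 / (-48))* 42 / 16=-1891993 / 704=-2687.49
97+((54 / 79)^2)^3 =23604278096833 / 243087455521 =97.10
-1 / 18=-0.06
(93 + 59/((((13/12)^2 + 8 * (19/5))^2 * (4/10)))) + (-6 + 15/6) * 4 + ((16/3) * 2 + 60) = 232267782761/1550367867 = 149.81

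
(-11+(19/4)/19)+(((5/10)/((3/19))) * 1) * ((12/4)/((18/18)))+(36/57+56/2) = 2081/76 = 27.38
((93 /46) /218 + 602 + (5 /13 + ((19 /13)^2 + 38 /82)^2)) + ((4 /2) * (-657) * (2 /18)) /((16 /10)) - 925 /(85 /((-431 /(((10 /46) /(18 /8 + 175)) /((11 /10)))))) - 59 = 344340877246139859733 /81847302255160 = 4207113.34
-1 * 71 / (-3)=71 / 3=23.67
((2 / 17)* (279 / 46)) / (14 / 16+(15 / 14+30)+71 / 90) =703080 / 32254763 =0.02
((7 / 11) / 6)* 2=7 / 33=0.21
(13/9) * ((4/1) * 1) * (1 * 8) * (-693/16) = -2002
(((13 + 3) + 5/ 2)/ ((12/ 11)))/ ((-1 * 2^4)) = -407/ 384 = -1.06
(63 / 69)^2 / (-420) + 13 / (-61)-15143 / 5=-1954736689 / 645380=-3028.82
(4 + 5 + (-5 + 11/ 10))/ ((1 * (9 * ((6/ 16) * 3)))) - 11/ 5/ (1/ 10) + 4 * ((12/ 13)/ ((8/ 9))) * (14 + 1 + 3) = 53.27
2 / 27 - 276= -7450 / 27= -275.93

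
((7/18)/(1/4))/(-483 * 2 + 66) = -7/4050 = -0.00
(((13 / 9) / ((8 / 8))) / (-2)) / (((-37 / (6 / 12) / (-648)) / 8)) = -1872 / 37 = -50.59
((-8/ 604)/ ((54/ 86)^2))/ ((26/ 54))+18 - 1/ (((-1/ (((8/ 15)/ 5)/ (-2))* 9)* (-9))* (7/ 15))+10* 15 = 934557202/ 5565105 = 167.93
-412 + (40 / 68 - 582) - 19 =-17211 / 17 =-1012.41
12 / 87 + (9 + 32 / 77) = 21333 / 2233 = 9.55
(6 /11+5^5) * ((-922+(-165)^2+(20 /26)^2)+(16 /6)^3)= 4129495618277 /50193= 82272341.13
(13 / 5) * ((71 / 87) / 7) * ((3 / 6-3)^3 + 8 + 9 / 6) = -6461 / 3480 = -1.86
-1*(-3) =3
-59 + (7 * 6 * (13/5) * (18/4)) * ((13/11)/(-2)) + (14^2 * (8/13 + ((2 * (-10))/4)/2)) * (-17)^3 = 2594645257/1430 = 1814437.24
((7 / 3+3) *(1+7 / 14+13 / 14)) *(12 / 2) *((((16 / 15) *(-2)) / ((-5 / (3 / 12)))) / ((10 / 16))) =34816 / 2625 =13.26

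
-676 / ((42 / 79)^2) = -1054729 / 441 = -2391.68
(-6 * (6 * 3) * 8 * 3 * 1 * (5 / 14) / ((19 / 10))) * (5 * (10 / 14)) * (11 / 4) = -4455000 / 931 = -4785.18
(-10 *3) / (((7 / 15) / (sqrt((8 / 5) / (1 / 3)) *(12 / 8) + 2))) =-270 *sqrt(30) / 7 - 900 / 7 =-339.84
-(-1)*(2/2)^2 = 1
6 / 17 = 0.35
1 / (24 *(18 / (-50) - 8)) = -25 / 5016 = -0.00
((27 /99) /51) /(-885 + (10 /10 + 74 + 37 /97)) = -97 /14685671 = -0.00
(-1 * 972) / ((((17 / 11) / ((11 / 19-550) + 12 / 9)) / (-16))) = -1781486784 / 323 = -5515438.96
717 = 717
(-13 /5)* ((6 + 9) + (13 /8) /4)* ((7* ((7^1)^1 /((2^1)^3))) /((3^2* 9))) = -314041 /103680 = -3.03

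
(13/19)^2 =169/361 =0.47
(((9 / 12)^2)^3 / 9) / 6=27 / 8192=0.00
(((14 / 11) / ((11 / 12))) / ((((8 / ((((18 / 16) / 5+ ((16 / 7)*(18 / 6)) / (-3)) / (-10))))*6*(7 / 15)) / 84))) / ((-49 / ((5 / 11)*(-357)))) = 264843 / 74536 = 3.55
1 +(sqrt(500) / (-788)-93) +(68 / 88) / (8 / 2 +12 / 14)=-4041 / 44-5 * sqrt(5) / 394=-91.87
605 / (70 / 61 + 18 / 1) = 36905 / 1168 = 31.60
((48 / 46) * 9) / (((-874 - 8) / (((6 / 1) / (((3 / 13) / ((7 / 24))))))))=-13 / 161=-0.08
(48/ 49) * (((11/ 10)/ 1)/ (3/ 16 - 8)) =-4224/ 30625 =-0.14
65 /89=0.73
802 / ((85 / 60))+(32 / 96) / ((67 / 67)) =28889 / 51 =566.45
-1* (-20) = 20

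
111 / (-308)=-111 / 308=-0.36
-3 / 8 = -0.38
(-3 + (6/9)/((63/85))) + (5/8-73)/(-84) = -7493/6048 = -1.24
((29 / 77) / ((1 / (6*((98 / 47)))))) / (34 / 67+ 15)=163212 / 537163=0.30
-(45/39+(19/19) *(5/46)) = -755/598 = -1.26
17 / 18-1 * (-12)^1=233 / 18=12.94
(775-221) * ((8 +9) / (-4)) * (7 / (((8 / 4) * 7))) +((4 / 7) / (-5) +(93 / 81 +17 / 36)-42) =-1150768 / 945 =-1217.74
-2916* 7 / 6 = -3402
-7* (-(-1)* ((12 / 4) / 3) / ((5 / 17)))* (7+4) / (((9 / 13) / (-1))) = 17017 / 45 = 378.16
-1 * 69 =-69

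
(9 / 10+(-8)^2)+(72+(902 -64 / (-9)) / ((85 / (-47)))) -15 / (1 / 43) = -1010.78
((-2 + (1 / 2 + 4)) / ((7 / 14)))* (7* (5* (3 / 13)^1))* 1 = 525 / 13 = 40.38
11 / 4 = 2.75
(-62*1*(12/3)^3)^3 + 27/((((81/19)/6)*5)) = -312381276122/5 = -62476255224.40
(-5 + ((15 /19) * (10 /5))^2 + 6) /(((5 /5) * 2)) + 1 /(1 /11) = 9203 /722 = 12.75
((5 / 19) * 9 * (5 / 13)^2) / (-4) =-1125 / 12844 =-0.09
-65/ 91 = -5/ 7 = -0.71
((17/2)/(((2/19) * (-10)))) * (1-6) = 40.38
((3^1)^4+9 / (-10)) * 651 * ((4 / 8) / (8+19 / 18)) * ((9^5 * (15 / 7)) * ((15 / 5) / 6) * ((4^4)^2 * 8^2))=124535075754737664 / 163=764018869660967.26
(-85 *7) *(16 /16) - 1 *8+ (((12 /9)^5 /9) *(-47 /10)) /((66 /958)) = -229122221 /360855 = -634.94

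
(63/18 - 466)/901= -925/1802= -0.51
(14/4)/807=7/1614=0.00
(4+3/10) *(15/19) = 129/38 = 3.39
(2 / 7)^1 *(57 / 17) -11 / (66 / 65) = -7051 / 714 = -9.88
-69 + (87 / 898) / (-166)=-10285779 / 149068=-69.00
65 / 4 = 16.25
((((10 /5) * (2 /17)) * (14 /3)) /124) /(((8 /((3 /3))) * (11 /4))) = 7 /17391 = 0.00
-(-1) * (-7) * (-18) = 126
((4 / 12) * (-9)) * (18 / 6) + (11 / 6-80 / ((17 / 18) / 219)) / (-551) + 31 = 3128417 / 56202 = 55.66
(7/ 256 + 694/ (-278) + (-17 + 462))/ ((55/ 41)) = 645627861/ 1957120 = 329.89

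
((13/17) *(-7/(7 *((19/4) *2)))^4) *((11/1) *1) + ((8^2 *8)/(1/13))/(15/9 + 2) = 44238270544/24370027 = 1815.27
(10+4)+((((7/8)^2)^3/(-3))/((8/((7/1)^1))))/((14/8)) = 21902447/1572864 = 13.93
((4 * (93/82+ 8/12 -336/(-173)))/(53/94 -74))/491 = -29947460/72122468067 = -0.00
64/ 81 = 0.79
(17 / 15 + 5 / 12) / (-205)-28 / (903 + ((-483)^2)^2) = -30127439749 / 3984596598900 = -0.01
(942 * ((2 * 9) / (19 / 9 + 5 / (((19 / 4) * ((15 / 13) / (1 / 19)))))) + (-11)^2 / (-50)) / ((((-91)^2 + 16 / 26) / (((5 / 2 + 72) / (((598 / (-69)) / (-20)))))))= 82058870873 / 503494610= 162.98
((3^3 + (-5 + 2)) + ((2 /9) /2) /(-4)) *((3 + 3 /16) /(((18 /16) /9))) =14671 /24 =611.29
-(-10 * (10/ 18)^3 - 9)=7811/ 729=10.71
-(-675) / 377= 675 / 377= 1.79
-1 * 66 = -66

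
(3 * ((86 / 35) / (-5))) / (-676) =0.00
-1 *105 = -105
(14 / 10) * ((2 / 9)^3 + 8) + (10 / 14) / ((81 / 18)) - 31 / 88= 11.02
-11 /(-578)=11 /578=0.02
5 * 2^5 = 160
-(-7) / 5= 7 / 5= 1.40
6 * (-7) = -42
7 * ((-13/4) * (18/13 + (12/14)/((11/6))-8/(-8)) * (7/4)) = -19985/176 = -113.55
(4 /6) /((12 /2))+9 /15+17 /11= 1117 /495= 2.26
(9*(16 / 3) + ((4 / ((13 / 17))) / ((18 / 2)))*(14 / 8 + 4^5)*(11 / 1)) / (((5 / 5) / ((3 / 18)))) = 772877 / 702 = 1100.96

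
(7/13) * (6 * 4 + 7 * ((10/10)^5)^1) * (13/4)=217/4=54.25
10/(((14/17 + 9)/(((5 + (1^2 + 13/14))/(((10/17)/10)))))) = 119.90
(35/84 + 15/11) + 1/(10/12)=1967/660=2.98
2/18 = 0.11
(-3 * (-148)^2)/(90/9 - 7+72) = -876.16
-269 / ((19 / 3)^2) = -2421 / 361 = -6.71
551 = 551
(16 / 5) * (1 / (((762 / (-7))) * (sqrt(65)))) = -56 * sqrt(65) / 123825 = -0.00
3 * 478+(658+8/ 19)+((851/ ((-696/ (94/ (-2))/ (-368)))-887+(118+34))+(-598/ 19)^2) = -590446111/ 31407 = -18799.83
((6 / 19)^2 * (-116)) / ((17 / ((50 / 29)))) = -7200 / 6137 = -1.17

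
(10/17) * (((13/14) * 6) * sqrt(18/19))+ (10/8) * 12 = 1170 * sqrt(38)/2261+ 15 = 18.19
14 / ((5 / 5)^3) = 14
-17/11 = -1.55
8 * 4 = 32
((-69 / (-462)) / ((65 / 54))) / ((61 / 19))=11799 / 305305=0.04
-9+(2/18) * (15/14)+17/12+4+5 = 43/28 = 1.54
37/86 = 0.43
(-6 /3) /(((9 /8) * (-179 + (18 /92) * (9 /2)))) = 0.01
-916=-916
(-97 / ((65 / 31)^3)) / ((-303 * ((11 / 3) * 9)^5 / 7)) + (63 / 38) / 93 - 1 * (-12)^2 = -552339894297796560283 / 3836168618255151750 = -143.98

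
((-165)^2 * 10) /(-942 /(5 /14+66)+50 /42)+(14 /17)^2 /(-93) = -142752538473958 /6819313071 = -20933.57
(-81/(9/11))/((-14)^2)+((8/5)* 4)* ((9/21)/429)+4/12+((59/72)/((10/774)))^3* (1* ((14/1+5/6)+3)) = 4080900691223599/896896000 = 4550026.64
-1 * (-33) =33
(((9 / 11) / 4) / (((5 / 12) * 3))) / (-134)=-9 / 7370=-0.00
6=6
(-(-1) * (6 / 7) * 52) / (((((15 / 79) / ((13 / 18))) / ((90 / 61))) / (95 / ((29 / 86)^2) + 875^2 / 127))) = 78303440368920 / 45606589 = 1716932.62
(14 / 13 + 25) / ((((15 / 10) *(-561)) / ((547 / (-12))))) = 61811 / 43758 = 1.41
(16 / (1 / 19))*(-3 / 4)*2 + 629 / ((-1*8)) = -4277 / 8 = -534.62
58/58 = 1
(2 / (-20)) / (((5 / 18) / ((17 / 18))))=-17 / 50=-0.34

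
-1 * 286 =-286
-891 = -891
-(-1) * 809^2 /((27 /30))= 6544810 /9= 727201.11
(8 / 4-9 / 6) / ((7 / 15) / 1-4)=-0.14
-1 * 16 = -16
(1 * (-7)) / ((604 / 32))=-56 / 151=-0.37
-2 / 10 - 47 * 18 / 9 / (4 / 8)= -941 / 5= -188.20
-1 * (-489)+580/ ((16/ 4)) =634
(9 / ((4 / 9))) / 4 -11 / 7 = 391 / 112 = 3.49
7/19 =0.37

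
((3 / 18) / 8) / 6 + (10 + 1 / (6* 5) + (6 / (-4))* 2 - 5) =2.04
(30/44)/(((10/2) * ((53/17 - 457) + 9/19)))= -323/1073974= -0.00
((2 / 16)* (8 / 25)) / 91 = 0.00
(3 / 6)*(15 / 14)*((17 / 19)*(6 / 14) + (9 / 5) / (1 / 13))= 12.74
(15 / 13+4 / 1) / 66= 67 / 858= 0.08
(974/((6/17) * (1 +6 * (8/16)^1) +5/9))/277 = 149022/83377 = 1.79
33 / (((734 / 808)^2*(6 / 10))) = 8976880 / 134689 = 66.65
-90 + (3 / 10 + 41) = -48.70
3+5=8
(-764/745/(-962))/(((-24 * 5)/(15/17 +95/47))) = -22156/858952965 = -0.00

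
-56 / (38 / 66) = -1848 / 19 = -97.26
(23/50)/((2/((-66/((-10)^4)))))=-759/500000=-0.00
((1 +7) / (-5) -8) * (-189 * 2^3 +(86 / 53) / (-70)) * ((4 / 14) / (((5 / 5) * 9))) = 89753696 / 194775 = 460.81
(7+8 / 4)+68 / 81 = 797 / 81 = 9.84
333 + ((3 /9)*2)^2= 3001 /9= 333.44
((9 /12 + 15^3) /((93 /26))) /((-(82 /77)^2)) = -832.17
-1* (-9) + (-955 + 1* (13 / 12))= -11339 / 12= -944.92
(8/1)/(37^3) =8/50653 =0.00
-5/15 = -1/3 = -0.33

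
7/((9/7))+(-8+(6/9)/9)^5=-448738431997/14348907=-31273.35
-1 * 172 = -172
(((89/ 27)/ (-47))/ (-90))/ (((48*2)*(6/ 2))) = 89/ 32892480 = 0.00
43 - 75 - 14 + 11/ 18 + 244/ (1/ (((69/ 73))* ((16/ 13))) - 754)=-684157307/ 14966406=-45.71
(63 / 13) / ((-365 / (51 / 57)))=-1071 / 90155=-0.01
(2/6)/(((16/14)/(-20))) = -35/6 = -5.83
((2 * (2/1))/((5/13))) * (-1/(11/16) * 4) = -3328/55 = -60.51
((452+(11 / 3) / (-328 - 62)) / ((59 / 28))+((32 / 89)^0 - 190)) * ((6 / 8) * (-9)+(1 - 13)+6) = -14964607 / 46020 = -325.18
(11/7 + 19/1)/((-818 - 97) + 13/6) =-864/38339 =-0.02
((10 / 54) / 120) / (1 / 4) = 1 / 162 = 0.01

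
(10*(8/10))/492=2/123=0.02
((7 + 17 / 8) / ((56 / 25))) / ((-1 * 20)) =-365 / 1792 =-0.20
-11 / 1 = -11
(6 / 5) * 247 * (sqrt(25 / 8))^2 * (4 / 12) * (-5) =-6175 / 4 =-1543.75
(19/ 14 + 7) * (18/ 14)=1053/ 98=10.74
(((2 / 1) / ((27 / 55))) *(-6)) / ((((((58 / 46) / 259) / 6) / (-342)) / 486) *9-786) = 3227073696 / 103765087849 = 0.03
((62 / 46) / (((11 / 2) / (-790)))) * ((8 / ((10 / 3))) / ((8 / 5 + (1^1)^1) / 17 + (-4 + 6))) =-3330640 / 15433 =-215.81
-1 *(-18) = 18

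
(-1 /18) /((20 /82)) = -41 /180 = -0.23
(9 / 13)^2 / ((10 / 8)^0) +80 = 13601 / 169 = 80.48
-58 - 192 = -250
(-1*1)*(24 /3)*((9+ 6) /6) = -20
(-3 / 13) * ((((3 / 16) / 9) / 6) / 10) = -1 / 12480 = -0.00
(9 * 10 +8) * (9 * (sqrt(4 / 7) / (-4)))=-63 * sqrt(7)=-166.68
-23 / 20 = -1.15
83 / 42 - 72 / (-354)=5401 / 2478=2.18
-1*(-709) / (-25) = -709 / 25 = -28.36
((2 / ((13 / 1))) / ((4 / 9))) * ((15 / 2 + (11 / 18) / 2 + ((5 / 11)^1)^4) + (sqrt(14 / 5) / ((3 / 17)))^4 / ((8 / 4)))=480280476437 / 342599400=1401.87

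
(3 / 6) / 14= 1 / 28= 0.04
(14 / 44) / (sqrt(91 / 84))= 7 *sqrt(39) / 143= 0.31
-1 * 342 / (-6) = 57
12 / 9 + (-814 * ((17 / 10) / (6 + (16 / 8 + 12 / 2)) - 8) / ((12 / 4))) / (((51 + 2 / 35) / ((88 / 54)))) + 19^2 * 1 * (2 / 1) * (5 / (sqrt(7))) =10069258 / 144747 + 3610 * sqrt(7) / 7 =1434.02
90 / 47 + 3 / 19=1851 / 893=2.07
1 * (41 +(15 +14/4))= 119/2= 59.50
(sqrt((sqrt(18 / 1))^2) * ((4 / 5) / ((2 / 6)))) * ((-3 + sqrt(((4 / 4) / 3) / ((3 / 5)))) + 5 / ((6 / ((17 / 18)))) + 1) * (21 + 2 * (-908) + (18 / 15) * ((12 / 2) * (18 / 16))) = -107214 * sqrt(10) / 25 + 2340839 * sqrt(2) / 150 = 8508.02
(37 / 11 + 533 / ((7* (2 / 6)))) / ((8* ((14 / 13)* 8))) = 29003 / 8624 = 3.36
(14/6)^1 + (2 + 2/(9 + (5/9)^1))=4.54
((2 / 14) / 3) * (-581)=-83 / 3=-27.67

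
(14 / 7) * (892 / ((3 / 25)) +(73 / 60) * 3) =446219 / 30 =14873.97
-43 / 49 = -0.88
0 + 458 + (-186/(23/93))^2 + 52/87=26053315990/46023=566093.39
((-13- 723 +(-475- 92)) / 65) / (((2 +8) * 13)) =-1303 / 8450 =-0.15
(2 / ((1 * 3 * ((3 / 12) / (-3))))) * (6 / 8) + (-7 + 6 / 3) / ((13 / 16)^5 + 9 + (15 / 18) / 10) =-6.53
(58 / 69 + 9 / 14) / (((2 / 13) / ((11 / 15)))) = 204919 / 28980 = 7.07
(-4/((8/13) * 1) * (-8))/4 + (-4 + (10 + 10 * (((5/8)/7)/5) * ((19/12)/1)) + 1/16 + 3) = 1877/84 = 22.35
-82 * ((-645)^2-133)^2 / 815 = -14183224764448 / 815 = -17402729772.33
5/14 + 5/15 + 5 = 239/42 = 5.69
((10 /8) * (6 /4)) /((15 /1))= 1 /8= 0.12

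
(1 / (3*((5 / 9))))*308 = 924 / 5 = 184.80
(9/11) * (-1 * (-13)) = 117/11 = 10.64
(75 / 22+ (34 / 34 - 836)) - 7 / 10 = -45776 / 55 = -832.29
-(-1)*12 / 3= 4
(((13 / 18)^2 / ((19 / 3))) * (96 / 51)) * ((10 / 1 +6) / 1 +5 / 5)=1352 / 513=2.64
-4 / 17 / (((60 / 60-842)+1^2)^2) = -1 / 2998800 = -0.00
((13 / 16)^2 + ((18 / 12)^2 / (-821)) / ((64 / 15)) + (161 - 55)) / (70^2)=2241727 / 102986240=0.02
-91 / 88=-1.03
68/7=9.71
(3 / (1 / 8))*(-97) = -2328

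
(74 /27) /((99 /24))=592 /891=0.66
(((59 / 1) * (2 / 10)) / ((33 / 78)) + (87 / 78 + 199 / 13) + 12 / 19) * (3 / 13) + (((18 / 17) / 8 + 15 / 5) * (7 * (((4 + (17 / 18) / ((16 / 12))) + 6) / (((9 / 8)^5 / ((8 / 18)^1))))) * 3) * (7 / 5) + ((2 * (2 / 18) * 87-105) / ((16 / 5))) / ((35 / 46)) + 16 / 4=6623969097800689 / 29783363730120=222.41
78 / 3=26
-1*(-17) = 17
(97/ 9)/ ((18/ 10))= 485/ 81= 5.99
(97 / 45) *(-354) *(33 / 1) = -125906 / 5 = -25181.20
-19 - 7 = -26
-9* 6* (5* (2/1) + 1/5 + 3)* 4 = -14256/5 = -2851.20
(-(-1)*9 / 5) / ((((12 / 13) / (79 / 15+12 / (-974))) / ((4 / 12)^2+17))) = 38421383 / 219150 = 175.32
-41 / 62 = -0.66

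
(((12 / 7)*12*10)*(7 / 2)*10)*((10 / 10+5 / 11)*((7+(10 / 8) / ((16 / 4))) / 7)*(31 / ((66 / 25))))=128465.17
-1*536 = -536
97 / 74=1.31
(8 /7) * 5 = 40 /7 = 5.71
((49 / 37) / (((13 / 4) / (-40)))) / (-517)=0.03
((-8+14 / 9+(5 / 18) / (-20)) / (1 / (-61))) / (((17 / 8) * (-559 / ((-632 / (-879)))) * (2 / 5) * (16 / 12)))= -3734725 / 8353137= -0.45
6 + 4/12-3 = 10/3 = 3.33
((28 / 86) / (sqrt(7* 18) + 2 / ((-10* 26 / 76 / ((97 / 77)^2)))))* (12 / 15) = 771631412552 / 399596529533599 + 2495162850180* sqrt(14) / 399596529533599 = 0.03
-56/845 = -0.07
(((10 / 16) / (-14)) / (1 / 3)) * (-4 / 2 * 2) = 15 / 28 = 0.54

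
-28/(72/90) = -35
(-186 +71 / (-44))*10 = -41275 / 22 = -1876.14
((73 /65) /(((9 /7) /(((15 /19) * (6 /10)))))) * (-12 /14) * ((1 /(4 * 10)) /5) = -219 /123500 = -0.00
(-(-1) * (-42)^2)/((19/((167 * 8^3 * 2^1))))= 15876742.74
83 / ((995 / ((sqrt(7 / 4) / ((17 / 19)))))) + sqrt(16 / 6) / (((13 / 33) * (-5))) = -22 * sqrt(6) / 65 + 1577 * sqrt(7) / 33830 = -0.71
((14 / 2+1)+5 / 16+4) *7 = 1379 / 16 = 86.19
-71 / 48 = -1.48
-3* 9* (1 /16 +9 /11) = -4185 /176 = -23.78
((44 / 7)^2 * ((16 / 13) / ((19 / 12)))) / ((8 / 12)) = 557568 / 12103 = 46.07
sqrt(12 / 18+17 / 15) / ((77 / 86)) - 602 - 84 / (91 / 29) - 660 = -16754 / 13+258*sqrt(5) / 385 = -1287.27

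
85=85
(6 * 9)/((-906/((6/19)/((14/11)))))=-297/20083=-0.01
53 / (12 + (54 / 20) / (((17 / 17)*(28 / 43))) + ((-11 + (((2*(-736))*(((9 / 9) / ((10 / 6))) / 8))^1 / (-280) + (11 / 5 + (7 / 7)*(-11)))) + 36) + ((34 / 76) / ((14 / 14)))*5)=1409800 / 930403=1.52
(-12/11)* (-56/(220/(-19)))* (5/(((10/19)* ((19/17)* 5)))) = -27132/3025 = -8.97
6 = 6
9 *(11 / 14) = 99 / 14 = 7.07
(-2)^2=4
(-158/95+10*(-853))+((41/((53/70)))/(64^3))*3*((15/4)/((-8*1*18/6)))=-180174400205771/21118320640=-8531.66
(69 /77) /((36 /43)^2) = 42527 /33264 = 1.28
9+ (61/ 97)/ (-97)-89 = -752781/ 9409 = -80.01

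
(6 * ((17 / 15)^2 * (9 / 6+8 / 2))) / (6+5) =289 / 75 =3.85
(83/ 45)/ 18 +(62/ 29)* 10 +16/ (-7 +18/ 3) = 5.48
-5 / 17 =-0.29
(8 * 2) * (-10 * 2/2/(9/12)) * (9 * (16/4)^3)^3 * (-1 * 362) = 14758245826560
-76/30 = -38/15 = -2.53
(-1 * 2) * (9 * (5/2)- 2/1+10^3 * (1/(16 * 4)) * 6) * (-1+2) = -228.50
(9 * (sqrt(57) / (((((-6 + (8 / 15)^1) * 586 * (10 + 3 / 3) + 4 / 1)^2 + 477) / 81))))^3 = 251538805928390625 * sqrt(57) / 21793632123994202986585682300364709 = 0.00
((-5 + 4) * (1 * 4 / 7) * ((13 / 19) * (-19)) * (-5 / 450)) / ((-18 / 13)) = 169 / 2835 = 0.06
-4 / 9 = -0.44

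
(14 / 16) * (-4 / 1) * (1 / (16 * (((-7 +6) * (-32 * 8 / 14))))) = -49 / 4096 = -0.01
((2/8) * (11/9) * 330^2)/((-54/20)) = -332750/27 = -12324.07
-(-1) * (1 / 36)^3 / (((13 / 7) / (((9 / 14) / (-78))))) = -1 / 10513152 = -0.00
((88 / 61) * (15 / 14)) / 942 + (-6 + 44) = 2547592 / 67039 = 38.00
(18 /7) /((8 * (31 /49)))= 63 /124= 0.51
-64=-64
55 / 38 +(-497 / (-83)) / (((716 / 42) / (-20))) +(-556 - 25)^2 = 190572314601 / 564566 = 337555.42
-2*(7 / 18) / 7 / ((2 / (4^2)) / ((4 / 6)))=-16 / 27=-0.59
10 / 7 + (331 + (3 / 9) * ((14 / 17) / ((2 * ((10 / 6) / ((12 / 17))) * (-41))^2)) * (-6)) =480452892271 / 1445281775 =332.43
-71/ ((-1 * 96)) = 71/ 96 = 0.74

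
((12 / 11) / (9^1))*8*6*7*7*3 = 9408 / 11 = 855.27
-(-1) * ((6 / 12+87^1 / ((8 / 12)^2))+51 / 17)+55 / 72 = 14401 / 72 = 200.01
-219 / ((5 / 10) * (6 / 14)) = -1022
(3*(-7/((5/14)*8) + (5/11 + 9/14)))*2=-6249/770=-8.12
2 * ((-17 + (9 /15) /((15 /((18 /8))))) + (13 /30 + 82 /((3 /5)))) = 240.38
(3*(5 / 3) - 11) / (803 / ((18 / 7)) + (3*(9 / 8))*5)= -432 / 23699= -0.02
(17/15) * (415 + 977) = 1577.60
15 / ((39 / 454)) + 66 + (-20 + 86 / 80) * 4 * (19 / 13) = 16897 / 130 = 129.98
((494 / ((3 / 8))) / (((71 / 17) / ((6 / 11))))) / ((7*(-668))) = -33592 / 912989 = -0.04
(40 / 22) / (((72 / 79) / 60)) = 119.70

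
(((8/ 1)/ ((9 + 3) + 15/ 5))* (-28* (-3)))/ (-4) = -56/ 5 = -11.20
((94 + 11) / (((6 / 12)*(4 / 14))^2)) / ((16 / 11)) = 56595 / 16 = 3537.19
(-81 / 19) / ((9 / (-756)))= 6804 / 19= 358.11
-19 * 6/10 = -57/5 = -11.40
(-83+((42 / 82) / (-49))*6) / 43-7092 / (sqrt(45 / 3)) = -2364*sqrt(15) / 5-23839 / 12341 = -1833.08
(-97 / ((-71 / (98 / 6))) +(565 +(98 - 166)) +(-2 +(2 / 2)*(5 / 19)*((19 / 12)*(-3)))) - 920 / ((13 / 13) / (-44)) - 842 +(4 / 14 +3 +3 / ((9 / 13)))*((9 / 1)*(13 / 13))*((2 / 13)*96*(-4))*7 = 130665139 / 11076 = 11797.14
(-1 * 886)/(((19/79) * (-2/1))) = 34997/19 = 1841.95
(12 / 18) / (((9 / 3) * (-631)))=-2 / 5679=-0.00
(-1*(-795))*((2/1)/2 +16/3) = 5035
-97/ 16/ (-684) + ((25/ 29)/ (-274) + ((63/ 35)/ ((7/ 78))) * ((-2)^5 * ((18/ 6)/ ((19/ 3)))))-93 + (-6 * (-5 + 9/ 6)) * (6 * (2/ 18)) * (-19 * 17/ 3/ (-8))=-317453769313/ 1521817920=-208.60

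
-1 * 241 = -241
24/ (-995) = -24/ 995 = -0.02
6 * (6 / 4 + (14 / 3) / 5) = 73 / 5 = 14.60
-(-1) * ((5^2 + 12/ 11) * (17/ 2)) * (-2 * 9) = -43911/ 11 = -3991.91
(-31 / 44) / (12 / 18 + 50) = -93 / 6688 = -0.01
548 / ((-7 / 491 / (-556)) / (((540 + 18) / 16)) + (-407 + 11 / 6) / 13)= -20869452216 / 1186918331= -17.58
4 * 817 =3268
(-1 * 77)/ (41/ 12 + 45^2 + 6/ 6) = -132/ 3479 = -0.04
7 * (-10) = -70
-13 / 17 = -0.76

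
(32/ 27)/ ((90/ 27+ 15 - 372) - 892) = -32/ 33633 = -0.00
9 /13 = 0.69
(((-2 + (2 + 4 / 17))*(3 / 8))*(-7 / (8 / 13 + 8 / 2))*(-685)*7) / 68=87269 / 9248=9.44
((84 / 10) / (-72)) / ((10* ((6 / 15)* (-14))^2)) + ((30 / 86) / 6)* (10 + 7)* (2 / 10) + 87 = 10078613 / 115584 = 87.20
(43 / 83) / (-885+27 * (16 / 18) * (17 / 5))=-215 / 333411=-0.00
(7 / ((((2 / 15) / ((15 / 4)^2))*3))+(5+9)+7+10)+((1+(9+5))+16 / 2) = 9603 / 32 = 300.09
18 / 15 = 6 / 5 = 1.20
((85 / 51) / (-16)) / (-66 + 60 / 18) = 5 / 3008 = 0.00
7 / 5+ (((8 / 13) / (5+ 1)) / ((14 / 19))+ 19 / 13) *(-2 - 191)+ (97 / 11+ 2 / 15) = -4483327 / 15015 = -298.59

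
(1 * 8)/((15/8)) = 64/15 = 4.27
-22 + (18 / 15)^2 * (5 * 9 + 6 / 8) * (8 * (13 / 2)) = 85094 / 25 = 3403.76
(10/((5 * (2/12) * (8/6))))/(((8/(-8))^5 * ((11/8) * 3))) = -24/11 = -2.18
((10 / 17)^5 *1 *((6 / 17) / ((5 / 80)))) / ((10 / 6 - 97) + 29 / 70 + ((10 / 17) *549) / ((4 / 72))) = 2016000000 / 28984022272523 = 0.00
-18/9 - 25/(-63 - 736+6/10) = -7859/3992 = -1.97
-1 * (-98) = 98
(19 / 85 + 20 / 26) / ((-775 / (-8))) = 8776 / 856375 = 0.01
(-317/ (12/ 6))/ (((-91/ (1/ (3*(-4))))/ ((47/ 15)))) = -0.45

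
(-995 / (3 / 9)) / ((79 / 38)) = -113430 / 79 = -1435.82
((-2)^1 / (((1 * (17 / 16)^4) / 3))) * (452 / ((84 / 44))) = -651689984 / 584647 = -1114.67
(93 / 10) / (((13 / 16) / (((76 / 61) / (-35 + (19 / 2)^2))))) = 0.26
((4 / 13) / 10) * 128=256 / 65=3.94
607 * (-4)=-2428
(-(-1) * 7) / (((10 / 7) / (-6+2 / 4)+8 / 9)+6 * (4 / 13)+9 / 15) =315315 / 138527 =2.28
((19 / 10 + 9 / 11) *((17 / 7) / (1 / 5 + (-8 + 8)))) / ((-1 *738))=-5083 / 113652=-0.04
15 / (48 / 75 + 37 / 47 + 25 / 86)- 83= -12892801 / 173597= -74.27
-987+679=-308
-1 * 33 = -33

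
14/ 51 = 0.27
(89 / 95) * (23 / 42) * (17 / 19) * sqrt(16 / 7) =69598 * sqrt(7) / 265335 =0.69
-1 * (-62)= 62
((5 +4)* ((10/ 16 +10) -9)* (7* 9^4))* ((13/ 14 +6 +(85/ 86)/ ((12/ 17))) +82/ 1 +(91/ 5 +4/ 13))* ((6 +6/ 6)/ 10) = 7041332036907/ 137600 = 51172471.20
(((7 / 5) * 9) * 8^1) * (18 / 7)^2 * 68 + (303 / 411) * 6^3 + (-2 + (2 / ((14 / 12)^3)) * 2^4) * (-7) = 1522345646 / 33565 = 45355.15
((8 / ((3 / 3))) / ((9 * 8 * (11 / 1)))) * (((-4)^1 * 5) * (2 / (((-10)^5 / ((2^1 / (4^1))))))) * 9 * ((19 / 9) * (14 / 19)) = 7 / 247500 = 0.00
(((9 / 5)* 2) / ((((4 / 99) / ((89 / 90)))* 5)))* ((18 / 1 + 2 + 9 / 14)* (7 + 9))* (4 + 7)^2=616223718 / 875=704255.68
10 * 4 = 40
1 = 1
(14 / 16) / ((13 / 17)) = 119 / 104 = 1.14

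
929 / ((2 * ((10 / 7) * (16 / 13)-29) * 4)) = -84539 / 19832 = -4.26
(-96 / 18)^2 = 256 / 9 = 28.44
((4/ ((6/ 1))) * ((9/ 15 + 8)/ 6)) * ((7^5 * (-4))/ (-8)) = 722701/ 90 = 8030.01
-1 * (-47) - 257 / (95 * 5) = 22068 / 475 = 46.46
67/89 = 0.75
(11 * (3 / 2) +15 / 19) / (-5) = -657 / 190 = -3.46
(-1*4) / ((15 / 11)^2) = -484 / 225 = -2.15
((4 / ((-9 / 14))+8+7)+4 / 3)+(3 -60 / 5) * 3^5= -19592 / 9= -2176.89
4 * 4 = 16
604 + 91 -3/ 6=694.50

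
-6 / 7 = -0.86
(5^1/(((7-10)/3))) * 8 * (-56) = 2240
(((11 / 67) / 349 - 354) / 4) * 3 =-24832713 / 93532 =-265.50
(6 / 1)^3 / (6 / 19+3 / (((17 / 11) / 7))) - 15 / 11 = 77787 / 5489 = 14.17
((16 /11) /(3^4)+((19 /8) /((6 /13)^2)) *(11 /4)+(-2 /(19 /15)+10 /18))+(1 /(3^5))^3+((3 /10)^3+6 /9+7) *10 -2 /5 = 1019075028694867 /9596549001600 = 106.19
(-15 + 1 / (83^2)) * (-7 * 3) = 2170014 / 6889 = 315.00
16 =16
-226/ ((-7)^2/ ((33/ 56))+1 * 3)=-7458/ 2843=-2.62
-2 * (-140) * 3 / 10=84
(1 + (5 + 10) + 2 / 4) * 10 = 165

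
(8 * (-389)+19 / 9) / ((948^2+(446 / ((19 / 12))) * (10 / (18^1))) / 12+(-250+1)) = -531791 / 12766183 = -0.04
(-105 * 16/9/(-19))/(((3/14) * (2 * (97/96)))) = 125440/5529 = 22.69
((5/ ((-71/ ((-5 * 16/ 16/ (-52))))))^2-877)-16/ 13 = -11971043551/ 13630864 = -878.23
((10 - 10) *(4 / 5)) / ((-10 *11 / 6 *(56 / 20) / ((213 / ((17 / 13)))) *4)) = 0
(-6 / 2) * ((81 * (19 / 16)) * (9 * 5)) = -207765 / 16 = -12985.31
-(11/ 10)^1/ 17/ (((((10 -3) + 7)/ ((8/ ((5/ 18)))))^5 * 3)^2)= -2287942703826075648/ 234476525048828125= -9.76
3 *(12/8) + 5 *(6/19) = 231/38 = 6.08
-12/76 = -0.16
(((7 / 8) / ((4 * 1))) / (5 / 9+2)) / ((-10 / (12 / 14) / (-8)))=27 / 460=0.06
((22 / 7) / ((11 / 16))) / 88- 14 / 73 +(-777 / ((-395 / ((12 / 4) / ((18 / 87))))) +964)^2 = 3455800610777429 / 3508066100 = 985101.34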